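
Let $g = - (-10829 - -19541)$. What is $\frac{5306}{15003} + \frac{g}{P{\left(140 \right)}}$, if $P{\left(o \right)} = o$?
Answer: $- \frac{32490824}{525105} \approx -61.875$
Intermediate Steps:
$g = -8712$ ($g = - (-10829 + 19541) = \left(-1\right) 8712 = -8712$)
$\frac{5306}{15003} + \frac{g}{P{\left(140 \right)}} = \frac{5306}{15003} - \frac{8712}{140} = 5306 \cdot \frac{1}{15003} - \frac{2178}{35} = \frac{5306}{15003} - \frac{2178}{35} = - \frac{32490824}{525105}$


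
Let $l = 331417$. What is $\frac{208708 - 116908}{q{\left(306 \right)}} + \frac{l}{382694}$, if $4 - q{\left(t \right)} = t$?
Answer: $- \frac{17515610633}{57786794} \approx -303.11$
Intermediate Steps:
$q{\left(t \right)} = 4 - t$
$\frac{208708 - 116908}{q{\left(306 \right)}} + \frac{l}{382694} = \frac{208708 - 116908}{4 - 306} + \frac{331417}{382694} = \frac{208708 - 116908}{4 - 306} + 331417 \cdot \frac{1}{382694} = \frac{91800}{-302} + \frac{331417}{382694} = 91800 \left(- \frac{1}{302}\right) + \frac{331417}{382694} = - \frac{45900}{151} + \frac{331417}{382694} = - \frac{17515610633}{57786794}$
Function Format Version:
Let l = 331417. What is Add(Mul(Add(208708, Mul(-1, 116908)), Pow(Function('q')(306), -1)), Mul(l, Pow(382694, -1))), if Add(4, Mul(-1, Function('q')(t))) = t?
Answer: Rational(-17515610633, 57786794) ≈ -303.11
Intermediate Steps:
Function('q')(t) = Add(4, Mul(-1, t))
Add(Mul(Add(208708, Mul(-1, 116908)), Pow(Function('q')(306), -1)), Mul(l, Pow(382694, -1))) = Add(Mul(Add(208708, Mul(-1, 116908)), Pow(Add(4, Mul(-1, 306)), -1)), Mul(331417, Pow(382694, -1))) = Add(Mul(Add(208708, -116908), Pow(Add(4, -306), -1)), Mul(331417, Rational(1, 382694))) = Add(Mul(91800, Pow(-302, -1)), Rational(331417, 382694)) = Add(Mul(91800, Rational(-1, 302)), Rational(331417, 382694)) = Add(Rational(-45900, 151), Rational(331417, 382694)) = Rational(-17515610633, 57786794)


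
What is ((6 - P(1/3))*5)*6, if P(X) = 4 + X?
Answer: 50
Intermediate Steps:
((6 - P(1/3))*5)*6 = ((6 - (4 + 1/3))*5)*6 = ((6 - (4 + ⅓))*5)*6 = ((6 - 1*13/3)*5)*6 = ((6 - 13/3)*5)*6 = ((5/3)*5)*6 = (25/3)*6 = 50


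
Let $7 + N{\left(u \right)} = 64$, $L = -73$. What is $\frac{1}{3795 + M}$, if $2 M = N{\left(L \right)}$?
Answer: $\frac{2}{7647} \approx 0.00026154$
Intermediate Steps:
$N{\left(u \right)} = 57$ ($N{\left(u \right)} = -7 + 64 = 57$)
$M = \frac{57}{2}$ ($M = \frac{1}{2} \cdot 57 = \frac{57}{2} \approx 28.5$)
$\frac{1}{3795 + M} = \frac{1}{3795 + \frac{57}{2}} = \frac{1}{\frac{7647}{2}} = \frac{2}{7647}$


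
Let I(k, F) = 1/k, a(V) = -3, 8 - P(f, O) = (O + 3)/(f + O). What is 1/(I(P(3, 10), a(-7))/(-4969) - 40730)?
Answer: -34783/1416711591 ≈ -2.4552e-5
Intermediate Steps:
P(f, O) = 8 - (3 + O)/(O + f) (P(f, O) = 8 - (O + 3)/(f + O) = 8 - (3 + O)/(O + f))
1/(I(P(3, 10), a(-7))/(-4969) - 40730) = 1/(1/(((-3 + 7*10 + 8*3)/(10 + 3))*(-4969)) - 40730) = 1/(-1/4969/((-3 + 70 + 24)/13) - 40730) = 1/(-1/4969/((1/13)*91) - 40730) = 1/(-1/4969/7 - 40730) = 1/((⅐)*(-1/4969) - 40730) = 1/(-1/34783 - 40730) = 1/(-1416711591/34783) = -34783/1416711591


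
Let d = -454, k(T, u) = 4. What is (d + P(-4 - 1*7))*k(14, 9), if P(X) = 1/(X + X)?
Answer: -19978/11 ≈ -1816.2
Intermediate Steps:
P(X) = 1/(2*X)
(d + P(-4 - 1*7))*k(14, 9) = (-454 + 1/(2*(-4 - 1*7)))*4 = (-454 + 1/(2*(-4 - 7)))*4 = (-454 + (½)/(-11))*4 = (-454 + (½)*(-1/11))*4 = (-454 - 1/22)*4 = -9989/22*4 = -19978/11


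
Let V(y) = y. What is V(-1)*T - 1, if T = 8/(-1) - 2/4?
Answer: 15/2 ≈ 7.5000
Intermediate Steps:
T = -17/2 (T = 8*(-1) - 2*¼ = -8 - ½ = -17/2 ≈ -8.5000)
V(-1)*T - 1 = -1*(-17/2) - 1 = 17/2 - 1 = 15/2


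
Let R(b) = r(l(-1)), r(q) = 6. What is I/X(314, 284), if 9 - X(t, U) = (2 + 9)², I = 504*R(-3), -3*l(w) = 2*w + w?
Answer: -27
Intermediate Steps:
l(w) = -w (l(w) = -(2*w + w)/3 = -w)
R(b) = 6
I = 3024 (I = 504*6 = 3024)
X(t, U) = -112 (X(t, U) = 9 - (2 + 9)² = 9 - 1*11² = 9 - 1*121 = 9 - 121 = -112)
I/X(314, 284) = 3024/(-112) = 3024*(-1/112) = -27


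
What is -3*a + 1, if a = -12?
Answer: 37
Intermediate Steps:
-3*a + 1 = -3*(-12) + 1 = 36 + 1 = 37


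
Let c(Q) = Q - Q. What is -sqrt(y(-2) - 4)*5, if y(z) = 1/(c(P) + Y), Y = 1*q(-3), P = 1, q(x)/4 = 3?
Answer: -5*I*sqrt(141)/6 ≈ -9.8953*I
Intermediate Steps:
q(x) = 12 (q(x) = 4*3 = 12)
c(Q) = 0
Y = 12 (Y = 1*12 = 12)
y(z) = 1/12 (y(z) = 1/(0 + 12) = 1/12)
-sqrt(y(-2) - 4)*5 = -sqrt(1/12 - 4)*5 = -sqrt(-47/12)*5 = -I*sqrt(141)/6*5 = -5*I*sqrt(141)/6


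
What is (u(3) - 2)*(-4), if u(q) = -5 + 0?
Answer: 28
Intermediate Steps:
u(q) = -5
(u(3) - 2)*(-4) = (-5 - 2)*(-4) = -7*(-4) = 28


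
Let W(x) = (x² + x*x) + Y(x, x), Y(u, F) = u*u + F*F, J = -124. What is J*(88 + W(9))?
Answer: -51088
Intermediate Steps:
Y(u, F) = F² + u² (Y(u, F) = u² + F² = F² + u²)
W(x) = 4*x² (W(x) = (x² + x*x) + (x² + x²) = (x² + x²) + 2*x² = 2*x² + 2*x² = 4*x²)
J*(88 + W(9)) = -124*(88 + 4*9²) = -124*(88 + 4*81) = -124*(88 + 324) = -124*412 = -51088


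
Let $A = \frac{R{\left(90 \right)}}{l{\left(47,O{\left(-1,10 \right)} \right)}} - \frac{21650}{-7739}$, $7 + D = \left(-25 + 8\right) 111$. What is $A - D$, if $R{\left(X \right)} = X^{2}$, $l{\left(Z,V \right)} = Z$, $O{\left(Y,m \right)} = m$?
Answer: $\frac{752613752}{363733} \approx 2069.1$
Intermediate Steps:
$D = -1894$ ($D = -7 + \left(-25 + 8\right) 111 = -7 - 1887 = -1894$)
$A = \frac{63703450}{363733}$ ($A = \frac{90^{2}}{47} - \frac{21650}{-7739} = 8100 \cdot \frac{1}{47} - - \frac{21650}{7739} = \frac{8100}{47} + \frac{21650}{7739} = \frac{63703450}{363733} \approx 175.14$)
$A - D = \frac{63703450}{363733} - -1894 = \frac{63703450}{363733} + 1894 = \frac{752613752}{363733}$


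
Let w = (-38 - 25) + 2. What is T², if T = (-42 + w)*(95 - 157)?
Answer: 40780996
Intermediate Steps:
w = -61 (w = -63 + 2 = -61)
T = 6386 (T = (-42 - 61)*(95 - 157) = -103*(-62) = 6386)
T² = 6386² = 40780996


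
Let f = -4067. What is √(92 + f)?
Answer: 5*I*√159 ≈ 63.048*I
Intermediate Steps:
√(92 + f) = √(92 - 4067) = √(-3975) = 5*I*√159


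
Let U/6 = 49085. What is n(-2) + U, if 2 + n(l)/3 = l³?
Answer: 294480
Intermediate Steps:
U = 294510 (U = 6*49085 = 294510)
n(l) = -6 + 3*l³
n(-2) + U = (-6 + 3*(-2)³) + 294510 = (-6 + 3*(-8)) + 294510 = (-6 - 24) + 294510 = -30 + 294510 = 294480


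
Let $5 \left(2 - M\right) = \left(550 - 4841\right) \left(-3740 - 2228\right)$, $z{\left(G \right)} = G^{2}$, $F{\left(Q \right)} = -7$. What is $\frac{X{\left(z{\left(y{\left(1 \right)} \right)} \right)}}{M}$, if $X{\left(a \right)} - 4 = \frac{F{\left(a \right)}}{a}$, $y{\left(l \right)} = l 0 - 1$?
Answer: $\frac{5}{8536226} \approx 5.8574 \cdot 10^{-7}$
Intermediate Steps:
$y{\left(l \right)} = -1$ ($y{\left(l \right)} = 0 - 1 = -1$)
$M = - \frac{25608678}{5}$ ($M = 2 - \frac{\left(550 - 4841\right) \left(-3740 - 2228\right)}{5} = 2 - \frac{\left(-4291\right) \left(-5968\right)}{5} = 2 - \frac{25608688}{5} = - \frac{25608678}{5} \approx -5.1217 \cdot 10^{6}$)
$X{\left(a \right)} = 4 - \frac{7}{a}$
$\frac{X{\left(z{\left(y{\left(1 \right)} \right)} \right)}}{M} = \frac{4 - \frac{7}{\left(-1\right)^{2}}}{- \frac{25608678}{5}} = \left(4 - \frac{7}{1}\right) \left(- \frac{5}{25608678}\right) = \left(4 - 7\right) \left(- \frac{5}{25608678}\right) = \left(-3\right) \left(- \frac{5}{25608678}\right) = \frac{5}{8536226}$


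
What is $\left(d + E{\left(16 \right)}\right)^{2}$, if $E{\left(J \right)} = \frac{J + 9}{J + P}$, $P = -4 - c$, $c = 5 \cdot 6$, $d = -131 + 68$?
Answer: $\frac{1343281}{324} \approx 4145.9$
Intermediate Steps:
$d = -63$
$c = 30$
$P = -34$ ($P = -4 - 30 = -34$)
$E{\left(J \right)} = \frac{9 + J}{-34 + J}$ ($E{\left(J \right)} = \frac{J + 9}{J - 34} = \frac{9 + J}{-34 + J}$)
$\left(d + E{\left(16 \right)}\right)^{2} = \left(-63 + \frac{9 + 16}{-34 + 16}\right)^{2} = \left(-63 + \frac{1}{-18} \cdot 25\right)^{2} = \left(-63 - \frac{25}{18}\right)^{2} = \left(- \frac{1159}{18}\right)^{2} = \frac{1343281}{324}$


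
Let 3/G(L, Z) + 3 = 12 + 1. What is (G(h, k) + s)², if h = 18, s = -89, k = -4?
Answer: 786769/100 ≈ 7867.7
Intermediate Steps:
G(L, Z) = 3/10 (G(L, Z) = 3/(-3 + (12 + 1)) = 3/(-3 + 13) = 3/10)
(G(h, k) + s)² = (3/10 - 89)² = (-887/10)² = 786769/100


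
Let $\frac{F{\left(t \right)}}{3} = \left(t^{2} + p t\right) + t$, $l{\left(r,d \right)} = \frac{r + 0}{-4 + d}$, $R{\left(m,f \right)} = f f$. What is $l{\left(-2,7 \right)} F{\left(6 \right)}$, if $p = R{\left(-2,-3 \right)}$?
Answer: $-192$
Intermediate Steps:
$R{\left(m,f \right)} = f^{2}$
$p = 9$ ($p = \left(-3\right)^{2} = 9$)
$l{\left(r,d \right)} = \frac{r}{-4 + d}$
$F{\left(t \right)} = 3 t^{2} + 30 t$ ($F{\left(t \right)} = 3 \left(\left(t^{2} + 9 t\right) + t\right) = 3 \left(t^{2} + 10 t\right) = 3 t^{2} + 30 t$)
$l{\left(-2,7 \right)} F{\left(6 \right)} = - \frac{2}{-4 + 7} \cdot 3 \cdot 6 \left(10 + 6\right) = - \frac{2}{3} \cdot 3 \cdot 6 \cdot 16 = \left(-2\right) \frac{1}{3} \cdot 288 = \left(- \frac{2}{3}\right) 288 = -192$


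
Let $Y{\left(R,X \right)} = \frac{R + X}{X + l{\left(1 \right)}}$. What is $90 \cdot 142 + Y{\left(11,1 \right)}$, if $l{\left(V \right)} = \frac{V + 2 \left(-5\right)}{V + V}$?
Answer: $\frac{89436}{7} \approx 12777.0$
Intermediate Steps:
$l{\left(V \right)} = \frac{-10 + V}{2 V}$ ($l{\left(V \right)} = \frac{V - 10}{2 V} = \left(-10 + V\right) \frac{1}{2 V} = \frac{-10 + V}{2 V}$)
$Y{\left(R,X \right)} = \frac{R + X}{- \frac{9}{2} + X}$ ($Y{\left(R,X \right)} = \frac{R + X}{X + \frac{-10 + 1}{2 \cdot 1}} = \frac{R + X}{X + \frac{1}{2} \cdot 1 \left(-9\right)} = \frac{R + X}{X - \frac{9}{2}} = \frac{R + X}{- \frac{9}{2} + X}$)
$90 \cdot 142 + Y{\left(11,1 \right)} = 90 \cdot 142 + \frac{2 \left(11 + 1\right)}{-9 + 2 \cdot 1} = 12780 + 2 \frac{1}{-9 + 2} \cdot 12 = 12780 + 2 \frac{1}{-7} \cdot 12 = 12780 + 2 \left(- \frac{1}{7}\right) 12 = 12780 - \frac{24}{7} = \frac{89436}{7}$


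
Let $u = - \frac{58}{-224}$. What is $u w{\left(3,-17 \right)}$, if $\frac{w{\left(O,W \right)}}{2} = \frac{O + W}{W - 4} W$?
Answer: $- \frac{493}{84} \approx -5.869$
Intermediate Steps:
$w{\left(O,W \right)} = \frac{2 W \left(O + W\right)}{-4 + W}$ ($w{\left(O,W \right)} = 2 \frac{O + W}{W - 4} W = 2 \frac{O + W}{-4 + W} W = 2 \frac{W \left(O + W\right)}{-4 + W} = \frac{2 W \left(O + W\right)}{-4 + W}$)
$u = \frac{29}{112}$ ($u = \left(-58\right) \left(- \frac{1}{224}\right) = \frac{29}{112} \approx 0.25893$)
$u w{\left(3,-17 \right)} = \frac{29 \cdot 2 \left(-17\right) \frac{1}{-4 - 17} \left(3 - 17\right)}{112} = \frac{29 \cdot 2 \left(-17\right) \frac{1}{-21} \left(-14\right)}{112} = \frac{29 \cdot 2 \left(-17\right) \left(- \frac{1}{21}\right) \left(-14\right)}{112} = \frac{29}{112} \left(- \frac{68}{3}\right) = - \frac{493}{84}$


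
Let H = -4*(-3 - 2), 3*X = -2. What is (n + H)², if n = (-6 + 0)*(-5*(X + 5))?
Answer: 22500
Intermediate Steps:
X = -⅔ (X = (⅓)*(-2) = -⅔ ≈ -0.66667)
H = 20 (H = -4*(-5) = 20)
n = 130 (n = (-6 + 0)*(-5*(-⅔ + 5)) = -(-30)*13/3 = -6*(-65/3) = 130)
(n + H)² = (130 + 20)² = 150² = 22500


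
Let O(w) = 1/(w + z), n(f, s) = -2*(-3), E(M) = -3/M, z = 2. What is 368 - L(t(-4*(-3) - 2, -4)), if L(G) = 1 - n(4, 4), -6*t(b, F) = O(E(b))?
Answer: 373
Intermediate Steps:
n(f, s) = 6
O(w) = 1/(2 + w) (O(w) = 1/(w + 2) = 1/(2 + w))
t(b, F) = -1/(6*(2 - 3/b))
L(G) = -5 (L(G) = 1 - 1*6 = 1 - 6 = -5)
368 - L(t(-4*(-3) - 2, -4)) = 368 - 1*(-5) = 368 + 5 = 373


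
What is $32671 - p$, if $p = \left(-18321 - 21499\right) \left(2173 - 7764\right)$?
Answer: $-222600949$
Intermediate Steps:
$p = 222633620$ ($p = \left(-39820\right) \left(-5591\right) = 222633620$)
$32671 - p = 32671 - 222633620 = -222600949$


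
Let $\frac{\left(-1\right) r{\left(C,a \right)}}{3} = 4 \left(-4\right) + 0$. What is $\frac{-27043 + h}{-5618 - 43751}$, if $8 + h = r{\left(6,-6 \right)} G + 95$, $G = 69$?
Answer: $\frac{23644}{49369} \approx 0.47892$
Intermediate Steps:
$r{\left(C,a \right)} = 48$ ($r{\left(C,a \right)} = - 3 \left(4 \left(-4\right) + 0\right) = - 3 \left(-16 + 0\right) = \left(-3\right) \left(-16\right) = 48$)
$h = 3399$ ($h = -8 + \left(48 \cdot 69 + 95\right) = -8 + \left(3312 + 95\right) = -8 + 3407 = 3399$)
$\frac{-27043 + h}{-5618 - 43751} = \frac{-27043 + 3399}{-5618 - 43751} = - \frac{23644}{-49369} = \left(-23644\right) \left(- \frac{1}{49369}\right) = \frac{23644}{49369}$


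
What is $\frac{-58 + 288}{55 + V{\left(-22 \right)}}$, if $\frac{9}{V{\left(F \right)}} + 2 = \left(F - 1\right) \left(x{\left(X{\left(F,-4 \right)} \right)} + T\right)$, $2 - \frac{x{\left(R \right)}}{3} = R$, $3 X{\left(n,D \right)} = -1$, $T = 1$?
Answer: $\frac{14260}{3407} \approx 4.1855$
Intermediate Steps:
$X{\left(n,D \right)} = - \frac{1}{3}$ ($X{\left(n,D \right)} = \frac{1}{3} \left(-1\right) = - \frac{1}{3}$)
$x{\left(R \right)} = 6 - 3 R$
$V{\left(F \right)} = \frac{9}{-10 + 8 F}$ ($V{\left(F \right)} = \frac{9}{-2 + \left(F - 1\right) \left(\left(6 - -1\right) + 1\right)} = \frac{9}{-2 + \left(-1 + F\right) \left(\left(6 + 1\right) + 1\right)} = \frac{9}{-2 + \left(-1 + F\right) \left(7 + 1\right)} = \frac{9}{-2 + \left(-1 + F\right) 8} = \frac{9}{-2 + \left(-8 + 8 F\right)} = \frac{9}{-10 + 8 F}$)
$\frac{-58 + 288}{55 + V{\left(-22 \right)}} = \frac{-58 + 288}{55 + \frac{9}{2 \left(-5 + 4 \left(-22\right)\right)}} = \frac{230}{55 + \frac{9}{2 \left(-5 - 88\right)}} = \frac{230}{55 + \frac{9}{2 \left(-93\right)}} = \frac{230}{55 + \frac{9}{2} \left(- \frac{1}{93}\right)} = \frac{230}{55 - \frac{3}{62}} = \frac{230}{\frac{3407}{62}} = 230 \cdot \frac{62}{3407} = \frac{14260}{3407}$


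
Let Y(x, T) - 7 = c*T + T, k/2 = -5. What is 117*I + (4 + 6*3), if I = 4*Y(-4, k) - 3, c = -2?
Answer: 7627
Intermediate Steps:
k = -10 (k = 2*(-5) = -10)
Y(x, T) = 7 - T (Y(x, T) = 7 + (-2*T + T) = 7 - T)
I = 65 (I = 4*(7 - 1*(-10)) - 3 = 4*(7 + 10) - 3 = 4*17 - 3 = 68 - 3 = 65)
117*I + (4 + 6*3) = 117*65 + (4 + 6*3) = 7605 + (4 + 18) = 7605 + 22 = 7627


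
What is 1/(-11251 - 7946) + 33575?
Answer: 644539274/19197 ≈ 33575.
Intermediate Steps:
1/(-11251 - 7946) + 33575 = 1/(-19197) + 33575 = -1/19197 + 33575 = 644539274/19197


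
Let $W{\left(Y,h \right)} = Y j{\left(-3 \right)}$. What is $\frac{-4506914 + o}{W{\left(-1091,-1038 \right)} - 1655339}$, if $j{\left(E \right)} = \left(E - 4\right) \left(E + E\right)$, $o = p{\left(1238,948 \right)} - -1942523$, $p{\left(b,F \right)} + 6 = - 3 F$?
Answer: $\frac{2567241}{1701161} \approx 1.5091$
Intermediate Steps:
$p{\left(b,F \right)} = -6 - 3 F$
$o = 1939673$ ($o = \left(-6 - 2844\right) - -1942523 = \left(-6 - 2844\right) + 1942523 = -2850 + 1942523 = 1939673$)
$j{\left(E \right)} = 2 E \left(-4 + E\right)$ ($j{\left(E \right)} = \left(-4 + E\right) 2 E = 2 E \left(-4 + E\right)$)
$W{\left(Y,h \right)} = 42 Y$ ($W{\left(Y,h \right)} = Y 2 \left(-3\right) \left(-4 - 3\right) = Y 2 \left(-3\right) \left(-7\right) = Y 42 = 42 Y$)
$\frac{-4506914 + o}{W{\left(-1091,-1038 \right)} - 1655339} = \frac{-4506914 + 1939673}{42 \left(-1091\right) - 1655339} = - \frac{2567241}{-45822 - 1655339} = - \frac{2567241}{-1701161} = \left(-2567241\right) \left(- \frac{1}{1701161}\right) = \frac{2567241}{1701161}$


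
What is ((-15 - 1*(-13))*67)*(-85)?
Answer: 11390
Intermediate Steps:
((-15 - 1*(-13))*67)*(-85) = ((-15 + 13)*67)*(-85) = -2*67*(-85) = -134*(-85) = 11390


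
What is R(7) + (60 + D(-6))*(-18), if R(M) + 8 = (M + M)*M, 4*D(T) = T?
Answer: -963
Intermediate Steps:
D(T) = T/4
R(M) = -8 + 2*M**2 (R(M) = -8 + (M + M)*M = -8 + (2*M)*M = -8 + 2*M**2)
R(7) + (60 + D(-6))*(-18) = (-8 + 2*7**2) + (60 + (1/4)*(-6))*(-18) = (-8 + 2*49) + (60 - 3/2)*(-18) = (-8 + 98) + (117/2)*(-18) = 90 - 1053 = -963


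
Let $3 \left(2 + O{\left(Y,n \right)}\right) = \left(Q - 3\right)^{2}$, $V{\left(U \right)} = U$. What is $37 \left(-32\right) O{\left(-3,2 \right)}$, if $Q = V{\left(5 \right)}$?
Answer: $\frac{2368}{3} \approx 789.33$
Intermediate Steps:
$Q = 5$
$O{\left(Y,n \right)} = - \frac{2}{3}$ ($O{\left(Y,n \right)} = -2 + \frac{\left(5 - 3\right)^{2}}{3} = -2 + \frac{2^{2}}{3} = -2 + \frac{1}{3} \cdot 4 = -2 + \frac{4}{3} = - \frac{2}{3}$)
$37 \left(-32\right) O{\left(-3,2 \right)} = 37 \left(-32\right) \left(- \frac{2}{3}\right) = \left(-1184\right) \left(- \frac{2}{3}\right) = \frac{2368}{3}$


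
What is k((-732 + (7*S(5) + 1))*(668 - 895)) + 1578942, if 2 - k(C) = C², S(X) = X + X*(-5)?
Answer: -39090433145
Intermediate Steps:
S(X) = -4*X (S(X) = X - 5*X = -4*X)
k(C) = 2 - C²
k((-732 + (7*S(5) + 1))*(668 - 895)) + 1578942 = (2 - ((-732 + (7*(-4*5) + 1))*(668 - 895))²) + 1578942 = (2 - ((-732 + (7*(-20) + 1))*(-227))²) + 1578942 = (2 - ((-732 + (-140 + 1))*(-227))²) + 1578942 = (2 - ((-732 - 139)*(-227))²) + 1578942 = (2 - (-871*(-227))²) + 1578942 = (2 - 1*197717²) + 1578942 = (2 - 1*39092012089) + 1578942 = (2 - 39092012089) + 1578942 = -39092012087 + 1578942 = -39090433145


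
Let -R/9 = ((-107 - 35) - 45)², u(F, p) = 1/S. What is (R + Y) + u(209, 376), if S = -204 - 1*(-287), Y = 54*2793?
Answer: -13603616/83 ≈ -1.6390e+5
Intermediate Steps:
Y = 150822
S = 83 (S = -204 + 287 = 83)
u(F, p) = 1/83
R = -314721 (R = -9*((-107 - 35) - 45)² = -9*(-142 - 45)² = -9*(-187)² = -9*34969 = -314721)
(R + Y) + u(209, 376) = (-314721 + 150822) + 1/83 = -163899 + 1/83 = -13603616/83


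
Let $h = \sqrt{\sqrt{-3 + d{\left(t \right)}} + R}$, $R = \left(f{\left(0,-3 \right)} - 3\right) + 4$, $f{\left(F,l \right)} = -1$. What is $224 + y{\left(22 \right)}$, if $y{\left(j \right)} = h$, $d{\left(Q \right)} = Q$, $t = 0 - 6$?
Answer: $224 + \sqrt{3} \sqrt{i} \approx 225.22 + 1.2247 i$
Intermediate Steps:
$t = -6$ ($t = 0 - 6 = -6$)
$R = 0$ ($R = \left(-1 - 3\right) + 4 = -4 + 4 = 0$)
$h = \sqrt{3} \sqrt{i}$ ($h = \sqrt{\sqrt{-3 - 6} + 0} = \sqrt{\sqrt{-9} + 0} = \sqrt{3 i + 0} = \sqrt{3 i} = \sqrt{3} \sqrt{i} \approx 1.2247 + 1.2247 i$)
$y{\left(j \right)} = \sqrt{3} \sqrt{i}$
$224 + y{\left(22 \right)} = 224 + \sqrt{3} \sqrt{i}$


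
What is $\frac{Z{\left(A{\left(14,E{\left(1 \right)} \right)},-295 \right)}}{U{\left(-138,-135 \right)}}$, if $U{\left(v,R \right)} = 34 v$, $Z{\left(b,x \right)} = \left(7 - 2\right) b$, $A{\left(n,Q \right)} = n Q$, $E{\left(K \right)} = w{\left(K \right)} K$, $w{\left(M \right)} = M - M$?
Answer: $0$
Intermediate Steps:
$w{\left(M \right)} = 0$
$E{\left(K \right)} = 0$ ($E{\left(K \right)} = 0 K = 0$)
$A{\left(n,Q \right)} = Q n$
$Z{\left(b,x \right)} = 5 b$
$\frac{Z{\left(A{\left(14,E{\left(1 \right)} \right)},-295 \right)}}{U{\left(-138,-135 \right)}} = \frac{5 \cdot 0 \cdot 14}{34 \left(-138\right)} = \frac{5 \cdot 0}{-4692} = 0 \left(- \frac{1}{4692}\right) = 0$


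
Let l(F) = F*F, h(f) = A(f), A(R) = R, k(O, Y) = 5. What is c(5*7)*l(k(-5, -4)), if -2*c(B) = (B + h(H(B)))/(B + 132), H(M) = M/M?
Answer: -450/167 ≈ -2.6946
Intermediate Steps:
H(M) = 1
h(f) = f
l(F) = F**2
c(B) = -(1 + B)/(2*(132 + B)) (c(B) = -(B + 1)/(2*(B + 132)) = -(1 + B)/(2*(132 + B)))
c(5*7)*l(k(-5, -4)) = ((-1 - 5*7)/(2*(132 + 5*7)))*5**2 = ((-1 - 1*35)/(2*(132 + 35)))*25 = ((1/2)*(-1 - 35)/167)*25 = ((1/2)*(1/167)*(-36))*25 = -18/167*25 = -450/167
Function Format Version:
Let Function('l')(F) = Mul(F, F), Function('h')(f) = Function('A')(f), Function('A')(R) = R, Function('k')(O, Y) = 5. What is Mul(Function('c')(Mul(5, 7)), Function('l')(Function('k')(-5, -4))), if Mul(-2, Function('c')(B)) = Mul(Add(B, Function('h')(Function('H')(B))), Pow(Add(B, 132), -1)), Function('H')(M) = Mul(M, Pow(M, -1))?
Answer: Rational(-450, 167) ≈ -2.6946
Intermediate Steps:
Function('H')(M) = 1
Function('h')(f) = f
Function('l')(F) = Pow(F, 2)
Function('c')(B) = Mul(Rational(-1, 2), Pow(Add(132, B), -1), Add(1, B)) (Function('c')(B) = Mul(Rational(-1, 2), Mul(Add(B, 1), Pow(Add(B, 132), -1))) = Mul(Rational(-1, 2), Mul(Add(1, B), Pow(Add(132, B), -1))) = Mul(Rational(-1, 2), Mul(Pow(Add(132, B), -1), Add(1, B))) = Mul(Rational(-1, 2), Pow(Add(132, B), -1), Add(1, B)))
Mul(Function('c')(Mul(5, 7)), Function('l')(Function('k')(-5, -4))) = Mul(Mul(Rational(1, 2), Pow(Add(132, Mul(5, 7)), -1), Add(-1, Mul(-1, Mul(5, 7)))), Pow(5, 2)) = Mul(Mul(Rational(1, 2), Pow(Add(132, 35), -1), Add(-1, Mul(-1, 35))), 25) = Mul(Mul(Rational(1, 2), Pow(167, -1), Add(-1, -35)), 25) = Mul(Mul(Rational(1, 2), Rational(1, 167), -36), 25) = Mul(Rational(-18, 167), 25) = Rational(-450, 167)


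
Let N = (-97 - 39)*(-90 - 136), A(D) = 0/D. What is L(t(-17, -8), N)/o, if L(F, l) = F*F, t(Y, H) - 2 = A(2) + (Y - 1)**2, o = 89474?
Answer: 53138/44737 ≈ 1.1878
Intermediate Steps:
A(D) = 0
t(Y, H) = 2 + (-1 + Y)**2 (t(Y, H) = 2 + (0 + (Y - 1)**2) = 2 + (0 + (-1 + Y)**2) = 2 + (-1 + Y)**2)
N = 30736 (N = -136*(-226) = 30736)
L(F, l) = F**2
L(t(-17, -8), N)/o = (2 + (-1 - 17)**2)**2/89474 = (2 + (-18)**2)**2*(1/89474) = (2 + 324)**2*(1/89474) = 326**2*(1/89474) = 106276*(1/89474) = 53138/44737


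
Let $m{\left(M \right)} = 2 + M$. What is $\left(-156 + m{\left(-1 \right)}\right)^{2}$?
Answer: $24025$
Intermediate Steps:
$\left(-156 + m{\left(-1 \right)}\right)^{2} = \left(-156 + \left(2 - 1\right)\right)^{2} = \left(-156 + 1\right)^{2} = \left(-155\right)^{2} = 24025$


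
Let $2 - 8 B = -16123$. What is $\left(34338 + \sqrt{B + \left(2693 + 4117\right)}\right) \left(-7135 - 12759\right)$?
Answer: $-683120172 - \frac{29841 \sqrt{15690}}{2} \approx -6.8499 \cdot 10^{8}$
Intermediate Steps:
$B = \frac{16125}{8}$ ($B = \frac{1}{4} - - \frac{16123}{8} = \frac{1}{4} + \frac{16123}{8} = \frac{16125}{8} \approx 2015.6$)
$\left(34338 + \sqrt{B + \left(2693 + 4117\right)}\right) \left(-7135 - 12759\right) = \left(34338 + \sqrt{\frac{16125}{8} + \left(2693 + 4117\right)}\right) \left(-7135 - 12759\right) = \left(34338 + \sqrt{\frac{16125}{8} + 6810}\right) \left(-19894\right) = \left(34338 + \sqrt{\frac{70605}{8}}\right) \left(-19894\right) = \left(34338 + \frac{3 \sqrt{15690}}{4}\right) \left(-19894\right) = -683120172 - \frac{29841 \sqrt{15690}}{2}$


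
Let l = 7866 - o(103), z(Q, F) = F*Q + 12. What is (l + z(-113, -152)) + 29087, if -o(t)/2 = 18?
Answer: 54177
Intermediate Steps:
o(t) = -36 (o(t) = -2*18 = -36)
z(Q, F) = 12 + F*Q
l = 7902 (l = 7866 - 1*(-36) = 7866 + 36 = 7902)
(l + z(-113, -152)) + 29087 = (7902 + (12 - 152*(-113))) + 29087 = (7902 + (12 + 17176)) + 29087 = (7902 + 17188) + 29087 = 25090 + 29087 = 54177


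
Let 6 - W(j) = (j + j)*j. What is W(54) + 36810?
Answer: 30984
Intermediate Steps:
W(j) = 6 - 2*j² (W(j) = 6 - (j + j)*j = 6 - 2*j*j = 6 - 2*j²)
W(54) + 36810 = (6 - 2*54²) + 36810 = (6 - 2*2916) + 36810 = (6 - 5832) + 36810 = -5826 + 36810 = 30984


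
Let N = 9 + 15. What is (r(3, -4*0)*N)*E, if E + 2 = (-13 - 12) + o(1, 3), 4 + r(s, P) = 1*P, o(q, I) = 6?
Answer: 2016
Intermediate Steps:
r(s, P) = -4 + P (r(s, P) = -4 + 1*P = -4 + P)
E = -21 (E = -2 + ((-13 - 12) + 6) = -2 + (-25 + 6) = -2 - 19 = -21)
N = 24
(r(3, -4*0)*N)*E = ((-4 - 4*0)*24)*(-21) = ((-4 + 0)*24)*(-21) = -4*24*(-21) = -96*(-21) = 2016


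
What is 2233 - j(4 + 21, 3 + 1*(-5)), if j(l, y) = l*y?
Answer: 2283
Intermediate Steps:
2233 - j(4 + 21, 3 + 1*(-5)) = 2233 - (4 + 21)*(3 + 1*(-5)) = 2233 - 25*(3 - 5) = 2233 - 25*(-2) = 2233 - 1*(-50) = 2233 + 50 = 2283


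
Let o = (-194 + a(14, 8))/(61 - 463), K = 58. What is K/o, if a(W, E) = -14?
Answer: 5829/52 ≈ 112.10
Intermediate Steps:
o = 104/201 (o = (-194 - 14)/(61 - 463) = -208/(-402) = -208*(-1/402) = 104/201 ≈ 0.51741)
K/o = 58/(104/201) = 58*(201/104) = 5829/52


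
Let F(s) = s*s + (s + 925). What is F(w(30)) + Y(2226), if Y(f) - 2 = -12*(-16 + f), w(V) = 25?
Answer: -24943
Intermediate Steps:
F(s) = 925 + s + s² (F(s) = s² + (925 + s) = 925 + s + s²)
Y(f) = 194 - 12*f (Y(f) = 2 - 12*(-16 + f) = 2 + (192 - 12*f) = 194 - 12*f)
F(w(30)) + Y(2226) = (925 + 25 + 25²) + (194 - 12*2226) = (925 + 25 + 625) + (194 - 26712) = 1575 - 26518 = -24943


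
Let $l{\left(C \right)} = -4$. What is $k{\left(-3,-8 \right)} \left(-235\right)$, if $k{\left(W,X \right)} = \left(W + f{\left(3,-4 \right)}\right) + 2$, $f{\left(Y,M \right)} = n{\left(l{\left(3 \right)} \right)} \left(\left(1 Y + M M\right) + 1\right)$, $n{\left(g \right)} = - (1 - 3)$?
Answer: $-9165$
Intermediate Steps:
$n{\left(g \right)} = 2$ ($n{\left(g \right)} = - (1 - 3) = \left(-1\right) \left(-2\right) = 2$)
$f{\left(Y,M \right)} = 2 + 2 Y + 2 M^{2}$ ($f{\left(Y,M \right)} = 2 \left(\left(1 Y + M M\right) + 1\right) = 2 \left(\left(Y + M^{2}\right) + 1\right) = 2 \left(1 + Y + M^{2}\right) = 2 + 2 Y + 2 M^{2}$)
$k{\left(W,X \right)} = 42 + W$ ($k{\left(W,X \right)} = \left(W + \left(2 + 2 \cdot 3 + 2 \left(-4\right)^{2}\right)\right) + 2 = \left(W + \left(2 + 6 + 2 \cdot 16\right)\right) + 2 = \left(W + \left(2 + 6 + 32\right)\right) + 2 = \left(W + 40\right) + 2 = \left(40 + W\right) + 2 = 42 + W$)
$k{\left(-3,-8 \right)} \left(-235\right) = \left(42 - 3\right) \left(-235\right) = 39 \left(-235\right) = -9165$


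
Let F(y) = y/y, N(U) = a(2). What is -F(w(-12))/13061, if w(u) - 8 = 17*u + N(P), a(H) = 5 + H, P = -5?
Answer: -1/13061 ≈ -7.6564e-5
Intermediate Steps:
N(U) = 7 (N(U) = 5 + 2 = 7)
w(u) = 15 + 17*u (w(u) = 8 + (17*u + 7) = 8 + (7 + 17*u) = 15 + 17*u)
F(y) = 1
-F(w(-12))/13061 = -1/13061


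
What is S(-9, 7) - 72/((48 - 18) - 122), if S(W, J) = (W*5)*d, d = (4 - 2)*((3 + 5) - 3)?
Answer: -10332/23 ≈ -449.22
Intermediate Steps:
d = 10 (d = 2*(8 - 3) = 2*5 = 10)
S(W, J) = 50*W (S(W, J) = (W*5)*10 = (5*W)*10 = 50*W)
S(-9, 7) - 72/((48 - 18) - 122) = 50*(-9) - 72/((48 - 18) - 122) = -450 - 72/(30 - 122) = -450 - 72/(-92) = -450 - 72*(-1/92) = -450 + 18/23 = -10332/23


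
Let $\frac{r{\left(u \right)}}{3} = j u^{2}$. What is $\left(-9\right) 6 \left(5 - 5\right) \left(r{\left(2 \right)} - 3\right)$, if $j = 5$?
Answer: $0$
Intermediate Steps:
$r{\left(u \right)} = 15 u^{2}$ ($r{\left(u \right)} = 3 \cdot 5 u^{2} = 15 u^{2}$)
$\left(-9\right) 6 \left(5 - 5\right) \left(r{\left(2 \right)} - 3\right) = \left(-9\right) 6 \left(5 - 5\right) \left(15 \cdot 2^{2} - 3\right) = - 54 \cdot 0 \left(15 \cdot 4 - 3\right) = - 54 \cdot 0 \left(60 - 3\right) = - 54 \cdot 0 \cdot 57 = \left(-54\right) 0 = 0$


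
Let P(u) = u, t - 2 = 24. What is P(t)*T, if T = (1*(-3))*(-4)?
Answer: 312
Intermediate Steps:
t = 26 (t = 2 + 24 = 26)
T = 12 (T = -3*(-4) = 12)
P(t)*T = 26*12 = 312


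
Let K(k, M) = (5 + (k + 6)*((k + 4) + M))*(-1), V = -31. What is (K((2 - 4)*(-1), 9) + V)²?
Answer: 24336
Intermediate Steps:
K(k, M) = -5 - (6 + k)*(4 + M + k) (K(k, M) = (5 + (6 + k)*((4 + k) + M))*(-1) = (5 + (6 + k)*(4 + M + k))*(-1) = -5 - (6 + k)*(4 + M + k))
(K((2 - 4)*(-1), 9) + V)² = ((-29 - ((2 - 4)*(-1))² - 10*(2 - 4)*(-1) - 6*9 - 1*9*(2 - 4)*(-1)) - 31)² = ((-29 - (-2*(-1))² - (-20)*(-1) - 54 - 1*9*(-2*(-1))) - 31)² = ((-29 - 1*2² - 10*2 - 54 - 1*9*2) - 31)² = ((-29 - 1*4 - 20 - 54 - 18) - 31)² = ((-29 - 4 - 20 - 54 - 18) - 31)² = (-125 - 31)² = (-156)² = 24336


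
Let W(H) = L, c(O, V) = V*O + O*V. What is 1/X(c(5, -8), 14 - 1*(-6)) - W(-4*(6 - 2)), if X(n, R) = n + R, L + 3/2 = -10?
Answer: 689/60 ≈ 11.483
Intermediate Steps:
c(O, V) = 2*O*V (c(O, V) = O*V + O*V = 2*O*V)
L = -23/2 (L = -3/2 - 10 = -23/2 ≈ -11.500)
X(n, R) = R + n
W(H) = -23/2
1/X(c(5, -8), 14 - 1*(-6)) - W(-4*(6 - 2)) = 1/((14 - 1*(-6)) + 2*5*(-8)) - 1*(-23/2) = 1/((14 + 6) - 80) + 23/2 = 1/(20 - 80) + 23/2 = 1/(-60) + 23/2 = -1/60 + 23/2 = 689/60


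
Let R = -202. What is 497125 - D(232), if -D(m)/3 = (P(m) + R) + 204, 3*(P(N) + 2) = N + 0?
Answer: 497357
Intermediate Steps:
P(N) = -2 + N/3 (P(N) = -2 + (N + 0)/3 = -2 + N/3)
D(m) = -m (D(m) = -3*(((-2 + m/3) - 202) + 204) = -3*((-204 + m/3) + 204) = -m)
497125 - D(232) = 497125 - (-1)*232 = 497125 - 1*(-232) = 497125 + 232 = 497357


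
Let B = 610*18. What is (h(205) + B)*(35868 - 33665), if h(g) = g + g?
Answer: 25092170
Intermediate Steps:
B = 10980
h(g) = 2*g
(h(205) + B)*(35868 - 33665) = (2*205 + 10980)*(35868 - 33665) = (410 + 10980)*2203 = 11390*2203 = 25092170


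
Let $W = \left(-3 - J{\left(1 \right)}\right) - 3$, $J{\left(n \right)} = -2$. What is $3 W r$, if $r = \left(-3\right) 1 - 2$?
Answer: $60$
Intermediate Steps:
$r = -5$ ($r = -3 - 2 = -5$)
$W = -4$ ($W = \left(-3 - -2\right) - 3 = \left(-3 + 2\right) - 3 = -1 - 3 = -4$)
$3 W r = 3 \left(-4\right) \left(-5\right) = \left(-12\right) \left(-5\right) = 60$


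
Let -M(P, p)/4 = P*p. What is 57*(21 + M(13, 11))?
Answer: -31407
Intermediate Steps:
M(P, p) = -4*P*p
57*(21 + M(13, 11)) = 57*(21 - 4*13*11) = 57*(21 - 572) = 57*(-551) = -31407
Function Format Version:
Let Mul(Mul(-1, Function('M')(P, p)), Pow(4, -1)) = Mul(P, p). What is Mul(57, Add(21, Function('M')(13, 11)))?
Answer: -31407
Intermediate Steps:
Function('M')(P, p) = Mul(-4, P, p) (Function('M')(P, p) = Mul(-4, Mul(P, p)) = Mul(-4, P, p))
Mul(57, Add(21, Function('M')(13, 11))) = Mul(57, Add(21, Mul(-4, 13, 11))) = Mul(57, Add(21, -572)) = Mul(57, -551) = -31407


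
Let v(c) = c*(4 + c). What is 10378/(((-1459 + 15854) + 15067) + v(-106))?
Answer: 5189/20137 ≈ 0.25768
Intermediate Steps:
10378/(((-1459 + 15854) + 15067) + v(-106)) = 10378/(((-1459 + 15854) + 15067) - 106*(4 - 106)) = 10378/((14395 + 15067) - 106*(-102)) = 10378/(29462 + 10812) = 10378/40274 = 10378*(1/40274) = 5189/20137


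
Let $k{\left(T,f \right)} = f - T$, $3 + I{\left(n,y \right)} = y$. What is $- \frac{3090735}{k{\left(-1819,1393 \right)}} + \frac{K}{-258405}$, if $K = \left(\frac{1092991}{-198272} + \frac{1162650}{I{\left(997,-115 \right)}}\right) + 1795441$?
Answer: $- \frac{2352467710471035697}{2427335777032320} \approx -969.16$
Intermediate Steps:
$I{\left(n,y \right)} = -3 + y$
$K = \frac{20887830042299}{11698048}$ ($K = \left(\frac{1092991}{-198272} + \frac{1162650}{-3 - 115}\right) + 1795441 = \left(1092991 \left(- \frac{1}{198272}\right) + \frac{1162650}{-118}\right) + 1795441 = \left(- \frac{1092991}{198272} + 1162650 \left(- \frac{1}{118}\right)\right) + 1795441 = \left(- \frac{1092991}{198272} - \frac{581325}{59}\right) + 1795441 = - \frac{115324956869}{11698048} + 1795441 = \frac{20887830042299}{11698048} \approx 1.7856 \cdot 10^{6}$)
$- \frac{3090735}{k{\left(-1819,1393 \right)}} + \frac{K}{-258405} = - \frac{3090735}{1393 - -1819} + \frac{20887830042299}{11698048 \left(-258405\right)} = - \frac{3090735}{1393 + 1819} + \frac{20887830042299}{11698048} \left(- \frac{1}{258405}\right) = - \frac{3090735}{3212} - \frac{20887830042299}{3022834093440} = - \frac{2352467710471035697}{2427335777032320}$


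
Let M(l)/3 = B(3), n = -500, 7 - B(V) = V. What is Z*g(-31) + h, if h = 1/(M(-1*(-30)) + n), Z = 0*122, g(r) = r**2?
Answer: -1/488 ≈ -0.0020492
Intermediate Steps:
B(V) = 7 - V
M(l) = 12 (M(l) = 3*(7 - 1*3) = 3*(7 - 3) = 3*4 = 12)
Z = 0
h = -1/488 (h = 1/(12 - 500) = 1/(-488) = -1/488 ≈ -0.0020492)
Z*g(-31) + h = 0*(-31)**2 - 1/488 = 0*961 - 1/488 = 0 - 1/488 = -1/488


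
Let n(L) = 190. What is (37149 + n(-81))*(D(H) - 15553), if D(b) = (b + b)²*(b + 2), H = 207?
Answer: 1336968112529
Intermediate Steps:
D(b) = 4*b²*(2 + b) (D(b) = (2*b)²*(2 + b) = (4*b²)*(2 + b) = 4*b²*(2 + b))
(37149 + n(-81))*(D(H) - 15553) = (37149 + 190)*(4*207²*(2 + 207) - 15553) = 37339*(4*42849*209 - 15553) = 37339*(35821764 - 15553) = 37339*35806211 = 1336968112529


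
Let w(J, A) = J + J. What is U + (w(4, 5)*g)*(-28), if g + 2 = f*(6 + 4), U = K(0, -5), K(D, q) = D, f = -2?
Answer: 4928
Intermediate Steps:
w(J, A) = 2*J
U = 0
g = -22 (g = -2 - 2*(6 + 4) = -2 - 2*10 = -2 - 20 = -22)
U + (w(4, 5)*g)*(-28) = 0 + ((2*4)*(-22))*(-28) = 0 + (8*(-22))*(-28) = 0 - 176*(-28) = 0 + 4928 = 4928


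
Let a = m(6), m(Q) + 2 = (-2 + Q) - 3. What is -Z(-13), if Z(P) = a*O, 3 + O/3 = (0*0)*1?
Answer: -9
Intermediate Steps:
O = -9 (O = -9 + 3*((0*0)*1) = -9 + 3*(0*1) = -9 + 3*0 = -9 + 0 = -9)
m(Q) = -7 + Q (m(Q) = -2 + ((-2 + Q) - 3) = -2 + (-5 + Q) = -7 + Q)
a = -1 (a = -7 + 6 = -1)
Z(P) = 9 (Z(P) = -1*(-9) = 9)
-Z(-13) = -1*9 = -9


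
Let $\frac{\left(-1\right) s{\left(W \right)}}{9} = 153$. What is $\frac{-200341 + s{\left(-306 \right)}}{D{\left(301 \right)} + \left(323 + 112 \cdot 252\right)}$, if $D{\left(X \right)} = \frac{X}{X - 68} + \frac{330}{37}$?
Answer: $- \frac{869505439}{123095857} \approx -7.0636$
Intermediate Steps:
$s{\left(W \right)} = -1377$ ($s{\left(W \right)} = \left(-9\right) 153 = -1377$)
$D{\left(X \right)} = \frac{330}{37} + \frac{X}{-68 + X}$ ($D{\left(X \right)} = \frac{X}{X - 68} + 330 \cdot \frac{1}{37} = \frac{X}{-68 + X} + \frac{330}{37} = \frac{330}{37} + \frac{X}{-68 + X}$)
$\frac{-200341 + s{\left(-306 \right)}}{D{\left(301 \right)} + \left(323 + 112 \cdot 252\right)} = \frac{-200341 - 1377}{\frac{-22440 + 367 \cdot 301}{37 \left(-68 + 301\right)} + \left(323 + 112 \cdot 252\right)} = - \frac{201718}{\frac{-22440 + 110467}{37 \cdot 233} + \left(323 + 28224\right)} = - \frac{201718}{\frac{1}{37} \cdot \frac{1}{233} \cdot 88027 + 28547} = - \frac{201718}{\frac{88027}{8621} + 28547} = - \frac{201718}{\frac{246191714}{8621}} = \left(-201718\right) \frac{8621}{246191714} = - \frac{869505439}{123095857}$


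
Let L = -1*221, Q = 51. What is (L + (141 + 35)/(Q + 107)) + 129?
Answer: -7180/79 ≈ -90.886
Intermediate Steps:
L = -221
(L + (141 + 35)/(Q + 107)) + 129 = (-221 + (141 + 35)/(51 + 107)) + 129 = (-221 + 176/158) + 129 = (-221 + 176*(1/158)) + 129 = (-221 + 88/79) + 129 = -17371/79 + 129 = -7180/79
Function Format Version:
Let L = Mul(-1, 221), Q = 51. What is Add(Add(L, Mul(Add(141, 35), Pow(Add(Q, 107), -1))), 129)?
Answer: Rational(-7180, 79) ≈ -90.886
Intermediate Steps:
L = -221
Add(Add(L, Mul(Add(141, 35), Pow(Add(Q, 107), -1))), 129) = Add(Add(-221, Mul(Add(141, 35), Pow(Add(51, 107), -1))), 129) = Add(Add(-221, Mul(176, Pow(158, -1))), 129) = Add(Add(-221, Mul(176, Rational(1, 158))), 129) = Add(Add(-221, Rational(88, 79)), 129) = Add(Rational(-17371, 79), 129) = Rational(-7180, 79)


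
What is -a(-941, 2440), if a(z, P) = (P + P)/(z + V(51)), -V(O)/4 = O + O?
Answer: 4880/1349 ≈ 3.6175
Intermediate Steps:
V(O) = -8*O (V(O) = -4*(O + O) = -8*O)
a(z, P) = 2*P/(-408 + z) (a(z, P) = (P + P)/(z - 8*51) = (2*P)/(z - 408) = (2*P)/(-408 + z) = 2*P/(-408 + z))
-a(-941, 2440) = -2*2440/(-408 - 941) = -2*2440/(-1349) = -2*2440*(-1)/1349 = -1*(-4880/1349) = 4880/1349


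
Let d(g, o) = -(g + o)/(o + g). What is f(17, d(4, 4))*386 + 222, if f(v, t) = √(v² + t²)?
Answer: 222 + 386*√290 ≈ 6795.3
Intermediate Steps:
d(g, o) = -1 (d(g, o) = -(g + o)/(g + o) = -1*1 = -1)
f(v, t) = √(t² + v²)
f(17, d(4, 4))*386 + 222 = √((-1)² + 17²)*386 + 222 = √(1 + 289)*386 + 222 = √290*386 + 222 = 386*√290 + 222 = 222 + 386*√290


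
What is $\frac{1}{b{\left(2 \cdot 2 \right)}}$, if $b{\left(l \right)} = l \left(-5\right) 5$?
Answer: $- \frac{1}{100} \approx -0.01$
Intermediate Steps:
$b{\left(l \right)} = - 25 l$ ($b{\left(l \right)} = - 5 l 5 = - 25 l$)
$\frac{1}{b{\left(2 \cdot 2 \right)}} = \frac{1}{\left(-25\right) 2 \cdot 2} = \frac{1}{\left(-25\right) 4} = \frac{1}{-100} = - \frac{1}{100}$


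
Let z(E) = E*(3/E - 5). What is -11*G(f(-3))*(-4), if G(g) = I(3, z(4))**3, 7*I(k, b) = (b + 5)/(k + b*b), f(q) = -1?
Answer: -1188/133432831 ≈ -8.9034e-6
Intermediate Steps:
z(E) = E*(-5 + 3/E)
I(k, b) = (5 + b)/(7*(k + b**2)) (I(k, b) = ((b + 5)/(k + b*b))/7 = ((5 + b)/(k + b**2))/7 = (5 + b)/(7*(k + b**2)))
G(g) = -27/133432831 (G(g) = ((5 + (3 - 5*4))/(7*(3 + (3 - 5*4)**2)))**3 = ((5 + (3 - 20))/(7*(3 + (3 - 20)**2)))**3 = ((5 - 17)/(7*(3 + (-17)**2)))**3 = ((1/7)*(-12)/(3 + 289))**3 = ((1/7)*(-12)/292)**3 = ((1/7)*(1/292)*(-12))**3 = (-3/511)**3 = -27/133432831)
-11*G(f(-3))*(-4) = -11*(-27/133432831)*(-4) = (297/133432831)*(-4) = -1188/133432831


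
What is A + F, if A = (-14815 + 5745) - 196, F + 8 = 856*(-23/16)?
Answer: -21009/2 ≈ -10505.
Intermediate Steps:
F = -2477/2 (F = -8 + 856*(-23/16) = -8 - 2461/2 = -2477/2 ≈ -1238.5)
A = -9266 (A = -9070 - 196 = -9266)
A + F = -9266 - 2477/2 = -21009/2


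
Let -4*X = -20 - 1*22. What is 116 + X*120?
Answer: 1376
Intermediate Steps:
X = 21/2 (X = -(-20 - 1*22)/4 = -(-20 - 22)/4 = -1/4*(-42) = 21/2 ≈ 10.500)
116 + X*120 = 116 + (21/2)*120 = 116 + 1260 = 1376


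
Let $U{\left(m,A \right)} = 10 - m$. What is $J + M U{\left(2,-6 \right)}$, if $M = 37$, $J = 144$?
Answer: $440$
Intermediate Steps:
$J + M U{\left(2,-6 \right)} = 144 + 37 \left(10 - 2\right) = 144 + 37 \cdot 8 = 144 + 296 = 440$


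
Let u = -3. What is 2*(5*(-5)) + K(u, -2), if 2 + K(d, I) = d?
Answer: -55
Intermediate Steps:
K(d, I) = -2 + d
2*(5*(-5)) + K(u, -2) = 2*(5*(-5)) + (-2 - 3) = 2*(-25) - 5 = -50 - 5 = -55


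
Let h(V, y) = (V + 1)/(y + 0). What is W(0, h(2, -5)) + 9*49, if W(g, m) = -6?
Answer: 435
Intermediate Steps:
h(V, y) = (1 + V)/y
W(0, h(2, -5)) + 9*49 = -6 + 9*49 = -6 + 441 = 435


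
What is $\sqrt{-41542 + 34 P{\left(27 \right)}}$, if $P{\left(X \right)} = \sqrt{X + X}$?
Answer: $\sqrt{-41542 + 102 \sqrt{6}} \approx 203.2 i$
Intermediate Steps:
$P{\left(X \right)} = \sqrt{2} \sqrt{X}$ ($P{\left(X \right)} = \sqrt{2 X} = \sqrt{2} \sqrt{X}$)
$\sqrt{-41542 + 34 P{\left(27 \right)}} = \sqrt{-41542 + 34 \sqrt{2} \sqrt{27}} = \sqrt{-41542 + 34 \sqrt{2} \cdot 3 \sqrt{3}} = \sqrt{-41542 + 34 \cdot 3 \sqrt{6}} = \sqrt{-41542 + 102 \sqrt{6}}$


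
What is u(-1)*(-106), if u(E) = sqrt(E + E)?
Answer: -106*I*sqrt(2) ≈ -149.91*I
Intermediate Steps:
u(E) = sqrt(2)*sqrt(E) (u(E) = sqrt(2*E) = sqrt(2)*sqrt(E))
u(-1)*(-106) = (sqrt(2)*sqrt(-1))*(-106) = (sqrt(2)*I)*(-106) = (I*sqrt(2))*(-106) = -106*I*sqrt(2)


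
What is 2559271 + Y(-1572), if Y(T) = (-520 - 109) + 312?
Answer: 2558954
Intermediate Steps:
Y(T) = -317 (Y(T) = -629 + 312 = -317)
2559271 + Y(-1572) = 2559271 - 317 = 2558954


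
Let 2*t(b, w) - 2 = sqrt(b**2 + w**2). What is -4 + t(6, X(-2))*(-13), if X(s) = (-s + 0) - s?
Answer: -17 - 13*sqrt(13) ≈ -63.872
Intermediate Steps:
X(s) = -2*s (X(s) = -s - s = -2*s)
t(b, w) = 1 + sqrt(b**2 + w**2)/2
-4 + t(6, X(-2))*(-13) = -4 + (1 + sqrt(6**2 + (-2*(-2))**2)/2)*(-13) = -4 + (1 + sqrt(36 + 4**2)/2)*(-13) = -4 + (1 + sqrt(36 + 16)/2)*(-13) = -4 + (1 + sqrt(52)/2)*(-13) = -4 + (1 + (2*sqrt(13))/2)*(-13) = -4 + (1 + sqrt(13))*(-13) = -4 + (-13 - 13*sqrt(13)) = -17 - 13*sqrt(13)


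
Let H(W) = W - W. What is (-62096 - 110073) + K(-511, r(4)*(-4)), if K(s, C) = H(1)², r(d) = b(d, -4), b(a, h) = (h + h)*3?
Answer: -172169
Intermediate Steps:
H(W) = 0
b(a, h) = 6*h (b(a, h) = (2*h)*3 = 6*h)
r(d) = -24 (r(d) = 6*(-4) = -24)
K(s, C) = 0 (K(s, C) = 0² = 0)
(-62096 - 110073) + K(-511, r(4)*(-4)) = (-62096 - 110073) + 0 = -172169 + 0 = -172169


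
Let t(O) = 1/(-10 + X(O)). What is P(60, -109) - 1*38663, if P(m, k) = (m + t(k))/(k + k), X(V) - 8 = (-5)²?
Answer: -193857663/5014 ≈ -38663.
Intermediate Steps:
X(V) = 33 (X(V) = 8 + (-5)² = 8 + 25 = 33)
t(O) = 1/23 (t(O) = 1/(-10 + 33) = 1/23)
P(m, k) = (1/23 + m)/(2*k) (P(m, k) = (m + 1/23)/(k + k) = (1/23 + m)/((2*k)) = (1/23 + m)*(1/(2*k)) = (1/23 + m)/(2*k))
P(60, -109) - 1*38663 = (1/46)*(1 + 23*60)/(-109) - 1*38663 = (1/46)*(-1/109)*(1 + 1380) - 38663 = (1/46)*(-1/109)*1381 - 38663 = -1381/5014 - 38663 = -193857663/5014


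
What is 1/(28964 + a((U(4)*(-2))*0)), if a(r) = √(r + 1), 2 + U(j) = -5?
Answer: 1/28965 ≈ 3.4524e-5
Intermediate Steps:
U(j) = -7 (U(j) = -2 - 5 = -7)
a(r) = √(1 + r)
1/(28964 + a((U(4)*(-2))*0)) = 1/(28964 + √(1 - 7*(-2)*0)) = 1/(28964 + √(1 + 14*0)) = 1/(28964 + √(1 + 0)) = 1/(28964 + √1) = 1/(28964 + 1) = 1/28965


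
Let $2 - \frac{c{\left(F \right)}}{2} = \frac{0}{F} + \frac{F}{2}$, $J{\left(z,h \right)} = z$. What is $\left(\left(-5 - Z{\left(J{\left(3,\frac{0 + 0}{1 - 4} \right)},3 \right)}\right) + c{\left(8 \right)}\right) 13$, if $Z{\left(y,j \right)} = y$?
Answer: $-156$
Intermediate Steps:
$c{\left(F \right)} = 4 - F$ ($c{\left(F \right)} = 4 - 2 \left(\frac{0}{F} + \frac{F}{2}\right) = 4 - 2 \left(0 + F \frac{1}{2}\right) = 4 - 2 \left(0 + \frac{F}{2}\right) = 4 - 2 \frac{F}{2} = 4 - F$)
$\left(\left(-5 - Z{\left(J{\left(3,\frac{0 + 0}{1 - 4} \right)},3 \right)}\right) + c{\left(8 \right)}\right) 13 = \left(\left(-5 - 3\right) + \left(4 - 8\right)\right) 13 = \left(-8 - 4\right) 13 = \left(-12\right) 13 = -156$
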